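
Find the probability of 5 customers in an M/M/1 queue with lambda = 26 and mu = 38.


rho = 26/38; P(n) = (1-rho)*rho^n = (1-26/38)*(26/38)^5 = 0.0474

0.0474


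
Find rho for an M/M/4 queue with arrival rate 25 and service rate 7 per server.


rho = lambda/(c*mu) = 25/(4*7) = 0.8929

0.8929


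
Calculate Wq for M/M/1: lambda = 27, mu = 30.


rho = 27/30; Wq = rho/(mu - lambda) = 0.3 hours

0.3 hours


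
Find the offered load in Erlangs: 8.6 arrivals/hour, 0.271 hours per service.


Offered load a = lambda * E[S] = 8.6 * 0.271 = 2.33 Erlangs

2.33 Erlangs


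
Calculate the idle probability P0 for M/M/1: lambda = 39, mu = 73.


P0 = 1 - rho = 1 - 39/73 = 0.4658

0.4658


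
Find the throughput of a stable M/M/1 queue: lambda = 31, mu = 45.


For a stable queue (lambda < mu), throughput = lambda = 31 per hour

31 per hour


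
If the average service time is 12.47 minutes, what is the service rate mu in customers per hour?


mu = 60 / avg_service_time = 60 / 12.47 = 4.81 per hour

4.81 per hour


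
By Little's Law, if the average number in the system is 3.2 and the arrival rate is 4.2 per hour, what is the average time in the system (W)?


W = L / lambda = 3.2 / 4.2 = 0.7619 hours

0.7619 hours


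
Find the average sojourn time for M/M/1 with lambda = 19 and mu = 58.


W = 1/(mu - lambda) = 1/(58 - 19) = 0.0256 hours

0.0256 hours


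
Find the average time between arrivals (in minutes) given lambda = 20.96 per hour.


Mean interarrival time = 60/lambda = 60/20.96 = 2.86 minutes

2.86 minutes


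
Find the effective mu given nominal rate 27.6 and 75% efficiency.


Effective rate = mu * efficiency = 27.6 * 0.75 = 20.7 per hour

20.7 per hour


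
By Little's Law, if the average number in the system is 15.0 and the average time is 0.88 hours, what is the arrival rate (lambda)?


lambda = L / W = 15.0 / 0.88 = 17.05 per hour

17.05 per hour


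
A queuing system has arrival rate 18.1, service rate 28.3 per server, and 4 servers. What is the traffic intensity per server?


rho = lambda / (c * mu) = 18.1 / (4 * 28.3) = 0.1599

0.1599


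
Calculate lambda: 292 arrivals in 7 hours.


lambda = total arrivals / time = 292 / 7 = 41.71 per hour

41.71 per hour


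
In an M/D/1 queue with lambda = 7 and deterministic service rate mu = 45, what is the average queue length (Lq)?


M/D/1: Lq = rho^2 / (2*(1-rho)) where rho = 7/45; Lq = 0.01

0.01


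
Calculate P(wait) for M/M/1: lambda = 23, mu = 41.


P(wait) = rho = lambda/mu = 23/41 = 0.561

0.561


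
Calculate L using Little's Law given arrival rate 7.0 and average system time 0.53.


L = lambda * W = 7.0 * 0.53 = 3.71

3.71


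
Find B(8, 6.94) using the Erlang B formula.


B(N,A) = (A^N/N!) / sum(A^k/k!, k=0..N) with N=8, A=6.94 = 0.1754

0.1754


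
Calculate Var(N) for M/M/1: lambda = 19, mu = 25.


rho = 19/25; Var(N) = rho/(1-rho)^2 = 13.19

13.19


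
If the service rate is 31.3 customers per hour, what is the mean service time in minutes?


Mean service time = 60/mu = 60/31.3 = 1.92 minutes

1.92 minutes


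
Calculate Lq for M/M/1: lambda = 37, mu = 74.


rho = 37/74; Lq = rho^2/(1-rho) = 0.5

0.5


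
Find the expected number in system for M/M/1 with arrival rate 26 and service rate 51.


rho = 26/51; L = rho/(1-rho) = 1.04

1.04


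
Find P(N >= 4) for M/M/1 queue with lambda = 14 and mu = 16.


P(N >= 4) = rho^4 = (14/16)^4 = 0.5862

0.5862


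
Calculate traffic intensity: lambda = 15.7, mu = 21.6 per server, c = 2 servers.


rho = lambda / (c * mu) = 15.7 / (2 * 21.6) = 0.3634

0.3634


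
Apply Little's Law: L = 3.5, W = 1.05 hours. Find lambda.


lambda = L / W = 3.5 / 1.05 = 3.33 per hour

3.33 per hour


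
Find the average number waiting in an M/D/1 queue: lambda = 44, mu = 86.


M/D/1: Lq = rho^2 / (2*(1-rho)) where rho = 44/86; Lq = 0.27

0.27


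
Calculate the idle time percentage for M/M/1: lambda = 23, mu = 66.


Idle fraction = (1 - rho) * 100 = (1 - 23/66) * 100 = 65.2%

65.2%


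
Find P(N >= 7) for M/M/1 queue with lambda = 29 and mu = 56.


P(N >= 7) = rho^7 = (29/56)^7 = 0.01

0.01


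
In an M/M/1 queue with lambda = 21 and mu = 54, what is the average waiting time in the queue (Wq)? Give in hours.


rho = 21/54; Wq = rho/(mu - lambda) = 0.0118 hours

0.0118 hours


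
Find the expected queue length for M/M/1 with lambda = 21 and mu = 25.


rho = 21/25; Lq = rho^2/(1-rho) = 4.41

4.41


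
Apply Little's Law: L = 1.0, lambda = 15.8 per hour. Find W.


W = L / lambda = 1.0 / 15.8 = 0.0633 hours

0.0633 hours


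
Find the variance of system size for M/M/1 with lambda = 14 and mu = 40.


rho = 14/40; Var(N) = rho/(1-rho)^2 = 0.83

0.83


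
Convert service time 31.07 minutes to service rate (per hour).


mu = 60 / avg_service_time = 60 / 31.07 = 1.93 per hour

1.93 per hour


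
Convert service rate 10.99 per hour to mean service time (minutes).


Mean service time = 60/mu = 60/10.99 = 5.46 minutes

5.46 minutes


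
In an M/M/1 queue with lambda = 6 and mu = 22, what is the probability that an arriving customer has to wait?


P(wait) = rho = lambda/mu = 6/22 = 0.2727

0.2727


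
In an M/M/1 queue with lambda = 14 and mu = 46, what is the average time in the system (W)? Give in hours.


W = 1/(mu - lambda) = 1/(46 - 14) = 0.0313 hours

0.0313 hours


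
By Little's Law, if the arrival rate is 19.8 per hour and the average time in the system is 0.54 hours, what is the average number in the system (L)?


L = lambda * W = 19.8 * 0.54 = 10.69

10.69


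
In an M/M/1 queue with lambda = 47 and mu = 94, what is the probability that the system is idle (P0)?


P0 = 1 - rho = 1 - 47/94 = 0.5

0.5


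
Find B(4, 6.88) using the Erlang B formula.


B(N,A) = (A^N/N!) / sum(A^k/k!, k=0..N) with N=4, A=6.88 = 0.521

0.521


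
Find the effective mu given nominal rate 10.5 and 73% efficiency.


Effective rate = mu * efficiency = 10.5 * 0.73 = 7.67 per hour

7.67 per hour


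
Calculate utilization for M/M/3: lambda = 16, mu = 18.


rho = lambda/(c*mu) = 16/(3*18) = 0.2963

0.2963


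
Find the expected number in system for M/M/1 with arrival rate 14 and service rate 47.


rho = 14/47; L = rho/(1-rho) = 0.42

0.42


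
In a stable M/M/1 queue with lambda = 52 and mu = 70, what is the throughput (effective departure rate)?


For a stable queue (lambda < mu), throughput = lambda = 52 per hour

52 per hour


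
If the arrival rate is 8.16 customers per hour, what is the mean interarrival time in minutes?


Mean interarrival time = 60/lambda = 60/8.16 = 7.35 minutes

7.35 minutes


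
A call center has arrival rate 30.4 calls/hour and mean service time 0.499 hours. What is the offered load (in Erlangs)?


Offered load a = lambda * E[S] = 30.4 * 0.499 = 15.17 Erlangs

15.17 Erlangs


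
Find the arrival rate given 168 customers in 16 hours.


lambda = total arrivals / time = 168 / 16 = 10.5 per hour

10.5 per hour


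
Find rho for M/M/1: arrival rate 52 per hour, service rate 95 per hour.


rho = lambda/mu = 52/95 = 0.5474

0.5474


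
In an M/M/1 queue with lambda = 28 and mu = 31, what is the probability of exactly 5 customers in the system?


rho = 28/31; P(n) = (1-rho)*rho^n = (1-28/31)*(28/31)^5 = 0.0582

0.0582


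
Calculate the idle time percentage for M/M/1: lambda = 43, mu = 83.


Idle fraction = (1 - rho) * 100 = (1 - 43/83) * 100 = 48.2%

48.2%


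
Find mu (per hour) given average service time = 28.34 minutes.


mu = 60 / avg_service_time = 60 / 28.34 = 2.12 per hour

2.12 per hour


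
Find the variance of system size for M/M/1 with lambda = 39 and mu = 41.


rho = 39/41; Var(N) = rho/(1-rho)^2 = 399.75

399.75


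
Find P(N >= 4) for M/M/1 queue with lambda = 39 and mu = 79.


P(N >= 4) = rho^4 = (39/79)^4 = 0.0594

0.0594


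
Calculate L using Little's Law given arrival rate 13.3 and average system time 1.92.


L = lambda * W = 13.3 * 1.92 = 25.54

25.54


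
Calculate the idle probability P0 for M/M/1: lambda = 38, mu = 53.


P0 = 1 - rho = 1 - 38/53 = 0.283

0.283


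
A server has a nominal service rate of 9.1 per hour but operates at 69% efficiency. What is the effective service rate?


Effective rate = mu * efficiency = 9.1 * 0.69 = 6.28 per hour

6.28 per hour


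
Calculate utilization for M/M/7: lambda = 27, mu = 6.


rho = lambda/(c*mu) = 27/(7*6) = 0.6429

0.6429


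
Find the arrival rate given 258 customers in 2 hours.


lambda = total arrivals / time = 258 / 2 = 129.0 per hour

129.0 per hour


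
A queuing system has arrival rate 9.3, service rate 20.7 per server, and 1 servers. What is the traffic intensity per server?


rho = lambda / (c * mu) = 9.3 / (1 * 20.7) = 0.4493

0.4493


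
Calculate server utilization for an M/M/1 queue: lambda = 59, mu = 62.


rho = lambda/mu = 59/62 = 0.9516

0.9516


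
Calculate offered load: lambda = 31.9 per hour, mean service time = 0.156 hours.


Offered load a = lambda * E[S] = 31.9 * 0.156 = 4.98 Erlangs

4.98 Erlangs


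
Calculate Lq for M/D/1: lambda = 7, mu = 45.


M/D/1: Lq = rho^2 / (2*(1-rho)) where rho = 7/45; Lq = 0.01

0.01


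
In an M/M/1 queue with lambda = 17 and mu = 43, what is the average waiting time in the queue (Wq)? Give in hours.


rho = 17/43; Wq = rho/(mu - lambda) = 0.0152 hours

0.0152 hours


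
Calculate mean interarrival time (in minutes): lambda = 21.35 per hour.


Mean interarrival time = 60/lambda = 60/21.35 = 2.81 minutes

2.81 minutes


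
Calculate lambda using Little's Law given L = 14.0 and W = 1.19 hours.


lambda = L / W = 14.0 / 1.19 = 11.76 per hour

11.76 per hour


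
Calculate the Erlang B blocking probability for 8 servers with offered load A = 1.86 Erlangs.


B(N,A) = (A^N/N!) / sum(A^k/k!, k=0..N) with N=8, A=1.86 = 0.0006

0.0006


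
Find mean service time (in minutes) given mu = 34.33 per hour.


Mean service time = 60/mu = 60/34.33 = 1.75 minutes

1.75 minutes


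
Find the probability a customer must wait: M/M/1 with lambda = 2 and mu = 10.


P(wait) = rho = lambda/mu = 2/10 = 0.2

0.2


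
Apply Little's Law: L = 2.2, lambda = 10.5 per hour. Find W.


W = L / lambda = 2.2 / 10.5 = 0.2095 hours

0.2095 hours


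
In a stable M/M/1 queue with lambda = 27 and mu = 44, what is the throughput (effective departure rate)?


For a stable queue (lambda < mu), throughput = lambda = 27 per hour

27 per hour


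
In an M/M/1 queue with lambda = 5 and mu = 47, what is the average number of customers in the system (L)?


rho = 5/47; L = rho/(1-rho) = 0.12

0.12


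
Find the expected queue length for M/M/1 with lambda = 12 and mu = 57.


rho = 12/57; Lq = rho^2/(1-rho) = 0.06

0.06


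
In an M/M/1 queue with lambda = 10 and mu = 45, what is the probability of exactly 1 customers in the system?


rho = 10/45; P(n) = (1-rho)*rho^n = (1-10/45)*(10/45)^1 = 0.1728

0.1728


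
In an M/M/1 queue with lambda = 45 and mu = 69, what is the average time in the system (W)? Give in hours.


W = 1/(mu - lambda) = 1/(69 - 45) = 0.0417 hours

0.0417 hours


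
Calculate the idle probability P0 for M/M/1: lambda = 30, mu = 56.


P0 = 1 - rho = 1 - 30/56 = 0.4643

0.4643


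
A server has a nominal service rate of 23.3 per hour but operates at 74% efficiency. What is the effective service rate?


Effective rate = mu * efficiency = 23.3 * 0.74 = 17.24 per hour

17.24 per hour


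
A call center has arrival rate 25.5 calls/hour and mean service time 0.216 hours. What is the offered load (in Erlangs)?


Offered load a = lambda * E[S] = 25.5 * 0.216 = 5.51 Erlangs

5.51 Erlangs


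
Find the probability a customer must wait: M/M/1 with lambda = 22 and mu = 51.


P(wait) = rho = lambda/mu = 22/51 = 0.4314

0.4314


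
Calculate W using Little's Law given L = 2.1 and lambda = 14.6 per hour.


W = L / lambda = 2.1 / 14.6 = 0.1438 hours

0.1438 hours


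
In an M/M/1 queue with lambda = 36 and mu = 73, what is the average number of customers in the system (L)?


rho = 36/73; L = rho/(1-rho) = 0.97

0.97


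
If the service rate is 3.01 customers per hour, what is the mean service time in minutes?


Mean service time = 60/mu = 60/3.01 = 19.93 minutes

19.93 minutes


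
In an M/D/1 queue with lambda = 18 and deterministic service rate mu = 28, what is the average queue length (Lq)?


M/D/1: Lq = rho^2 / (2*(1-rho)) where rho = 18/28; Lq = 0.58

0.58


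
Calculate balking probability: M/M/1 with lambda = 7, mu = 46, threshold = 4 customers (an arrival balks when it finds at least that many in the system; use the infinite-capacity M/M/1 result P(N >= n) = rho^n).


P(N >= 4) = rho^4 = (7/46)^4 = 0.0005

0.0005


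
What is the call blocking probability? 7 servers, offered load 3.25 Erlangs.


B(N,A) = (A^N/N!) / sum(A^k/k!, k=0..N) with N=7, A=3.25 = 0.03

0.03


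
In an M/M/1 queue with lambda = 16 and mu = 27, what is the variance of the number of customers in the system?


rho = 16/27; Var(N) = rho/(1-rho)^2 = 3.57

3.57


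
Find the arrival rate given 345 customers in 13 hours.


lambda = total arrivals / time = 345 / 13 = 26.54 per hour

26.54 per hour


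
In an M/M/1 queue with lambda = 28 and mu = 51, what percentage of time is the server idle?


Idle fraction = (1 - rho) * 100 = (1 - 28/51) * 100 = 45.1%

45.1%


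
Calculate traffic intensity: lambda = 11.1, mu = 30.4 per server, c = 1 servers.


rho = lambda / (c * mu) = 11.1 / (1 * 30.4) = 0.3651

0.3651


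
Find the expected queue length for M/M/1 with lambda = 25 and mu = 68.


rho = 25/68; Lq = rho^2/(1-rho) = 0.21

0.21


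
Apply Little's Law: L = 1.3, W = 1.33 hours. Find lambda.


lambda = L / W = 1.3 / 1.33 = 0.98 per hour

0.98 per hour


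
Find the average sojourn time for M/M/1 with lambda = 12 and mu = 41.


W = 1/(mu - lambda) = 1/(41 - 12) = 0.0345 hours

0.0345 hours


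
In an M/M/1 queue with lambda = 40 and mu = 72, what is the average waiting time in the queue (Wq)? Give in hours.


rho = 40/72; Wq = rho/(mu - lambda) = 0.0174 hours

0.0174 hours


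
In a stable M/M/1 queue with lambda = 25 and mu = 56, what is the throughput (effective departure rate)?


For a stable queue (lambda < mu), throughput = lambda = 25 per hour

25 per hour


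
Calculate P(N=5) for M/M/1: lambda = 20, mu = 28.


rho = 20/28; P(n) = (1-rho)*rho^n = (1-20/28)*(20/28)^5 = 0.0531

0.0531


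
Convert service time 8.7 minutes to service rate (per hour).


mu = 60 / avg_service_time = 60 / 8.7 = 6.9 per hour

6.9 per hour


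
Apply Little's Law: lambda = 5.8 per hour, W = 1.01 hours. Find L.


L = lambda * W = 5.8 * 1.01 = 5.86

5.86


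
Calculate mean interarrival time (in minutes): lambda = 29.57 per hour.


Mean interarrival time = 60/lambda = 60/29.57 = 2.03 minutes

2.03 minutes


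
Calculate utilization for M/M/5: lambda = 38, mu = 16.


rho = lambda/(c*mu) = 38/(5*16) = 0.475

0.475


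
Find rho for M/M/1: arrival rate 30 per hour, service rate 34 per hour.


rho = lambda/mu = 30/34 = 0.8824

0.8824


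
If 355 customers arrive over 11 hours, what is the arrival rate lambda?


lambda = total arrivals / time = 355 / 11 = 32.27 per hour

32.27 per hour


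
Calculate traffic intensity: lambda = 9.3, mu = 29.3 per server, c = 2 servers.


rho = lambda / (c * mu) = 9.3 / (2 * 29.3) = 0.1587

0.1587


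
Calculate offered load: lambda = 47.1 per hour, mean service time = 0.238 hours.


Offered load a = lambda * E[S] = 47.1 * 0.238 = 11.21 Erlangs

11.21 Erlangs


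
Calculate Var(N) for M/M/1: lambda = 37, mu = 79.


rho = 37/79; Var(N) = rho/(1-rho)^2 = 1.66

1.66


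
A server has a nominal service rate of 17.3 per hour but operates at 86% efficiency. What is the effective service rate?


Effective rate = mu * efficiency = 17.3 * 0.86 = 14.88 per hour

14.88 per hour


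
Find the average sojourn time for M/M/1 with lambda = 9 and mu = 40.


W = 1/(mu - lambda) = 1/(40 - 9) = 0.0323 hours

0.0323 hours


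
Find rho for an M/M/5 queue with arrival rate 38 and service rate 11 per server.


rho = lambda/(c*mu) = 38/(5*11) = 0.6909

0.6909


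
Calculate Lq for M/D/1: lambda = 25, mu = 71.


M/D/1: Lq = rho^2 / (2*(1-rho)) where rho = 25/71; Lq = 0.1

0.1


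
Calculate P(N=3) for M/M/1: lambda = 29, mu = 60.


rho = 29/60; P(n) = (1-rho)*rho^n = (1-29/60)*(29/60)^3 = 0.0583

0.0583


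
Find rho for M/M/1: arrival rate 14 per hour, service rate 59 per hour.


rho = lambda/mu = 14/59 = 0.2373

0.2373


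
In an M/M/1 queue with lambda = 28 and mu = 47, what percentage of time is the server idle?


Idle fraction = (1 - rho) * 100 = (1 - 28/47) * 100 = 40.4%

40.4%


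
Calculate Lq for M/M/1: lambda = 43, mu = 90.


rho = 43/90; Lq = rho^2/(1-rho) = 0.44

0.44


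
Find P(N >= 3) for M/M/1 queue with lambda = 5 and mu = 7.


P(N >= 3) = rho^3 = (5/7)^3 = 0.3644

0.3644


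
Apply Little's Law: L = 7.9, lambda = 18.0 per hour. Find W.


W = L / lambda = 7.9 / 18.0 = 0.4389 hours

0.4389 hours


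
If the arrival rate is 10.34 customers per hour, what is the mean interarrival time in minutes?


Mean interarrival time = 60/lambda = 60/10.34 = 5.8 minutes

5.8 minutes


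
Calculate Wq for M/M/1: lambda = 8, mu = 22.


rho = 8/22; Wq = rho/(mu - lambda) = 0.026 hours

0.026 hours


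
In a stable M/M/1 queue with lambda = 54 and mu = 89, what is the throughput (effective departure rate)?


For a stable queue (lambda < mu), throughput = lambda = 54 per hour

54 per hour


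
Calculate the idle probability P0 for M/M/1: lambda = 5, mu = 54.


P0 = 1 - rho = 1 - 5/54 = 0.9074

0.9074


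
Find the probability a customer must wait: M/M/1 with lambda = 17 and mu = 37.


P(wait) = rho = lambda/mu = 17/37 = 0.4595

0.4595


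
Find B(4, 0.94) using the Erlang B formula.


B(N,A) = (A^N/N!) / sum(A^k/k!, k=0..N) with N=4, A=0.94 = 0.0127

0.0127


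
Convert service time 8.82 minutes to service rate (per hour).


mu = 60 / avg_service_time = 60 / 8.82 = 6.8 per hour

6.8 per hour


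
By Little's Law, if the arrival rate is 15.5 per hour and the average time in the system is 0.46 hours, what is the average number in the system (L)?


L = lambda * W = 15.5 * 0.46 = 7.13

7.13


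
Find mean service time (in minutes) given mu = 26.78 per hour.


Mean service time = 60/mu = 60/26.78 = 2.24 minutes

2.24 minutes


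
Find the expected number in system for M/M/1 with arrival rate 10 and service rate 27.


rho = 10/27; L = rho/(1-rho) = 0.59

0.59


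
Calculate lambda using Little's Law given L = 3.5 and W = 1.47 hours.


lambda = L / W = 3.5 / 1.47 = 2.38 per hour

2.38 per hour


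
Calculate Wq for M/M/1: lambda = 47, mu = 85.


rho = 47/85; Wq = rho/(mu - lambda) = 0.0146 hours

0.0146 hours


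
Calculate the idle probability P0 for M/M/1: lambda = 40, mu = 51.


P0 = 1 - rho = 1 - 40/51 = 0.2157

0.2157


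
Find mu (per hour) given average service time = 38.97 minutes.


mu = 60 / avg_service_time = 60 / 38.97 = 1.54 per hour

1.54 per hour


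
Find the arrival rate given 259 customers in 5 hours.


lambda = total arrivals / time = 259 / 5 = 51.8 per hour

51.8 per hour


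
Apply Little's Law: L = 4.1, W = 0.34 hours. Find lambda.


lambda = L / W = 4.1 / 0.34 = 12.06 per hour

12.06 per hour


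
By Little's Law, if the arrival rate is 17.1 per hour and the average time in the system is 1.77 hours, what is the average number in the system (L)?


L = lambda * W = 17.1 * 1.77 = 30.27

30.27


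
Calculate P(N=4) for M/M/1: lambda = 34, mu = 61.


rho = 34/61; P(n) = (1-rho)*rho^n = (1-34/61)*(34/61)^4 = 0.0427

0.0427


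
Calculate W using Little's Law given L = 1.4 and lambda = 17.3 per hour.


W = L / lambda = 1.4 / 17.3 = 0.0809 hours

0.0809 hours


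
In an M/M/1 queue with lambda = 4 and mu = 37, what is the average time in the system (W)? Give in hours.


W = 1/(mu - lambda) = 1/(37 - 4) = 0.0303 hours

0.0303 hours


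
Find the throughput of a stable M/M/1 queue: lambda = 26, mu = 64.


For a stable queue (lambda < mu), throughput = lambda = 26 per hour

26 per hour


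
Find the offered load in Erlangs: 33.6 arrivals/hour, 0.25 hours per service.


Offered load a = lambda * E[S] = 33.6 * 0.25 = 8.4 Erlangs

8.4 Erlangs


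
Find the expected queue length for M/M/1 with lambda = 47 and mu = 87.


rho = 47/87; Lq = rho^2/(1-rho) = 0.63

0.63


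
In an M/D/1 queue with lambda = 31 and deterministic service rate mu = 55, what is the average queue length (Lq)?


M/D/1: Lq = rho^2 / (2*(1-rho)) where rho = 31/55; Lq = 0.36

0.36


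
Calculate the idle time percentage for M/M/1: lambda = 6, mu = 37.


Idle fraction = (1 - rho) * 100 = (1 - 6/37) * 100 = 83.8%

83.8%


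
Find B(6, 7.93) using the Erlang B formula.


B(N,A) = (A^N/N!) / sum(A^k/k!, k=0..N) with N=6, A=7.93 = 0.3859

0.3859


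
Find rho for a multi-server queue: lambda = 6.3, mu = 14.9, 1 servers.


rho = lambda / (c * mu) = 6.3 / (1 * 14.9) = 0.4228

0.4228


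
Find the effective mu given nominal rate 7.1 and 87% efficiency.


Effective rate = mu * efficiency = 7.1 * 0.87 = 6.18 per hour

6.18 per hour


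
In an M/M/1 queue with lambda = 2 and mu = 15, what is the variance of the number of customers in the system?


rho = 2/15; Var(N) = rho/(1-rho)^2 = 0.18

0.18


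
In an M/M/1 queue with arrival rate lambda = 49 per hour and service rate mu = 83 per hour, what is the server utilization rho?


rho = lambda/mu = 49/83 = 0.5904

0.5904


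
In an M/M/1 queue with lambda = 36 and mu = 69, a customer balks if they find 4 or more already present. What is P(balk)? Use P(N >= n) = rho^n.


P(N >= 4) = rho^4 = (36/69)^4 = 0.0741

0.0741


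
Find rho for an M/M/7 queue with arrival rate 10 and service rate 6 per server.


rho = lambda/(c*mu) = 10/(7*6) = 0.2381

0.2381


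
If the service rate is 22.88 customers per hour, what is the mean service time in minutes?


Mean service time = 60/mu = 60/22.88 = 2.62 minutes

2.62 minutes


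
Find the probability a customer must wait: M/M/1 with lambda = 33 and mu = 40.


P(wait) = rho = lambda/mu = 33/40 = 0.825

0.825


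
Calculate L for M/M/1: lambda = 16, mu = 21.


rho = 16/21; L = rho/(1-rho) = 3.2

3.2


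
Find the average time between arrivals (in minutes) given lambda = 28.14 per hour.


Mean interarrival time = 60/lambda = 60/28.14 = 2.13 minutes

2.13 minutes


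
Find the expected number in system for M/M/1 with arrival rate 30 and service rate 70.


rho = 30/70; L = rho/(1-rho) = 0.75

0.75


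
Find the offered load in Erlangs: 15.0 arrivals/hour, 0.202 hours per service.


Offered load a = lambda * E[S] = 15.0 * 0.202 = 3.03 Erlangs

3.03 Erlangs


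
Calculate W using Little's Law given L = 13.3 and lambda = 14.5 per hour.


W = L / lambda = 13.3 / 14.5 = 0.9172 hours

0.9172 hours


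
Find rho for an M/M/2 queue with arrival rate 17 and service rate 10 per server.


rho = lambda/(c*mu) = 17/(2*10) = 0.85

0.85


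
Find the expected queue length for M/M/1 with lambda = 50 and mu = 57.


rho = 50/57; Lq = rho^2/(1-rho) = 6.27

6.27


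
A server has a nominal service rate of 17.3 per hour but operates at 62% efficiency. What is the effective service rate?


Effective rate = mu * efficiency = 17.3 * 0.62 = 10.73 per hour

10.73 per hour


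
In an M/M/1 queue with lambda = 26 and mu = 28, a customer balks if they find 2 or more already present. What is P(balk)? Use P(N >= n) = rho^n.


P(N >= 2) = rho^2 = (26/28)^2 = 0.8622

0.8622


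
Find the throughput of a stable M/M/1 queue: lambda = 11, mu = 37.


For a stable queue (lambda < mu), throughput = lambda = 11 per hour

11 per hour


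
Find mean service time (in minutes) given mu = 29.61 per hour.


Mean service time = 60/mu = 60/29.61 = 2.03 minutes

2.03 minutes


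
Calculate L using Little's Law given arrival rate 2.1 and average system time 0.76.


L = lambda * W = 2.1 * 0.76 = 1.6

1.6


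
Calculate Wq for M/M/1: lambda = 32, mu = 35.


rho = 32/35; Wq = rho/(mu - lambda) = 0.3048 hours

0.3048 hours


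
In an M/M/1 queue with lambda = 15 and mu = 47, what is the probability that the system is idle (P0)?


P0 = 1 - rho = 1 - 15/47 = 0.6809

0.6809


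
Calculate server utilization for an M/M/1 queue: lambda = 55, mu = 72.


rho = lambda/mu = 55/72 = 0.7639

0.7639


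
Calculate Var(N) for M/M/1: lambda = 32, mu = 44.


rho = 32/44; Var(N) = rho/(1-rho)^2 = 9.78

9.78


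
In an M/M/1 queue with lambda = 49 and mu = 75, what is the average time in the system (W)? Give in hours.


W = 1/(mu - lambda) = 1/(75 - 49) = 0.0385 hours

0.0385 hours


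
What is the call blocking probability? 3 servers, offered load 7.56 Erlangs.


B(N,A) = (A^N/N!) / sum(A^k/k!, k=0..N) with N=3, A=7.56 = 0.6598

0.6598


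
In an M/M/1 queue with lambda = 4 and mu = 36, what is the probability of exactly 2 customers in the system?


rho = 4/36; P(n) = (1-rho)*rho^n = (1-4/36)*(4/36)^2 = 0.011

0.011


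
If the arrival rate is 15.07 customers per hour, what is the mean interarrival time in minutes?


Mean interarrival time = 60/lambda = 60/15.07 = 3.98 minutes

3.98 minutes


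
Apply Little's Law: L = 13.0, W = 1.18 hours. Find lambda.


lambda = L / W = 13.0 / 1.18 = 11.02 per hour

11.02 per hour


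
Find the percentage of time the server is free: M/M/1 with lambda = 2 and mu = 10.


Idle fraction = (1 - rho) * 100 = (1 - 2/10) * 100 = 80.0%

80.0%


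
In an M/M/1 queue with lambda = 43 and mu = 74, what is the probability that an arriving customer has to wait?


P(wait) = rho = lambda/mu = 43/74 = 0.5811

0.5811


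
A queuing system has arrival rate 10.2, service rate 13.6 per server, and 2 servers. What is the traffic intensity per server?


rho = lambda / (c * mu) = 10.2 / (2 * 13.6) = 0.375

0.375


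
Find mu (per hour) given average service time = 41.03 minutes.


mu = 60 / avg_service_time = 60 / 41.03 = 1.46 per hour

1.46 per hour


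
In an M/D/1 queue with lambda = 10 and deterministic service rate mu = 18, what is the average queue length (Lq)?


M/D/1: Lq = rho^2 / (2*(1-rho)) where rho = 10/18; Lq = 0.35

0.35


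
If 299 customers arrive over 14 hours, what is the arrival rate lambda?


lambda = total arrivals / time = 299 / 14 = 21.36 per hour

21.36 per hour


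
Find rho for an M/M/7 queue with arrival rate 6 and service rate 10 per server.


rho = lambda/(c*mu) = 6/(7*10) = 0.0857

0.0857


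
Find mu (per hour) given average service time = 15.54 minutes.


mu = 60 / avg_service_time = 60 / 15.54 = 3.86 per hour

3.86 per hour


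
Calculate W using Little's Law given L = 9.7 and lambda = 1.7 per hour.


W = L / lambda = 9.7 / 1.7 = 5.7059 hours

5.7059 hours


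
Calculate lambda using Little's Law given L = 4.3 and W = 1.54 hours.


lambda = L / W = 4.3 / 1.54 = 2.79 per hour

2.79 per hour


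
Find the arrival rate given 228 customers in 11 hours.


lambda = total arrivals / time = 228 / 11 = 20.73 per hour

20.73 per hour


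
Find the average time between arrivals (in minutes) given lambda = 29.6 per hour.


Mean interarrival time = 60/lambda = 60/29.6 = 2.03 minutes

2.03 minutes


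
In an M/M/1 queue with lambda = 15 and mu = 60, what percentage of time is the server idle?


Idle fraction = (1 - rho) * 100 = (1 - 15/60) * 100 = 75.0%

75.0%


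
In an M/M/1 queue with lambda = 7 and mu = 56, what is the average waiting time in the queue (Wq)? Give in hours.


rho = 7/56; Wq = rho/(mu - lambda) = 0.0026 hours

0.0026 hours


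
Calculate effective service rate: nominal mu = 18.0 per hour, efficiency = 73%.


Effective rate = mu * efficiency = 18.0 * 0.73 = 13.14 per hour

13.14 per hour


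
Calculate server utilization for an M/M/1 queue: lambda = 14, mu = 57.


rho = lambda/mu = 14/57 = 0.2456

0.2456


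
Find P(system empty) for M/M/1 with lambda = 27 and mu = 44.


P0 = 1 - rho = 1 - 27/44 = 0.3864

0.3864


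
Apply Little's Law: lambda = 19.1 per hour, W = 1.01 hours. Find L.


L = lambda * W = 19.1 * 1.01 = 19.29

19.29


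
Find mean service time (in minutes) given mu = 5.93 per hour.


Mean service time = 60/mu = 60/5.93 = 10.12 minutes

10.12 minutes


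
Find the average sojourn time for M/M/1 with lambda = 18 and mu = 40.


W = 1/(mu - lambda) = 1/(40 - 18) = 0.0455 hours

0.0455 hours


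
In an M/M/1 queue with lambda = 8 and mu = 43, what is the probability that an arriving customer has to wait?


P(wait) = rho = lambda/mu = 8/43 = 0.186

0.186


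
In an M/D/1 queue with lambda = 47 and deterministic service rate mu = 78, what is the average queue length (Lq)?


M/D/1: Lq = rho^2 / (2*(1-rho)) where rho = 47/78; Lq = 0.46

0.46


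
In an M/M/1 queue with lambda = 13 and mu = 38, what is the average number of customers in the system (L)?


rho = 13/38; L = rho/(1-rho) = 0.52

0.52


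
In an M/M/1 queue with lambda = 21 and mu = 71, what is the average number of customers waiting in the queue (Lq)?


rho = 21/71; Lq = rho^2/(1-rho) = 0.12

0.12


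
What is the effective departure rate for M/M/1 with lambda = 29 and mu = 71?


For a stable queue (lambda < mu), throughput = lambda = 29 per hour

29 per hour


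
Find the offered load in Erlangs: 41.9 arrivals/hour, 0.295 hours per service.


Offered load a = lambda * E[S] = 41.9 * 0.295 = 12.36 Erlangs

12.36 Erlangs


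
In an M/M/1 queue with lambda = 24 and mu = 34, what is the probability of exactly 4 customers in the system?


rho = 24/34; P(n) = (1-rho)*rho^n = (1-24/34)*(24/34)^4 = 0.073

0.073


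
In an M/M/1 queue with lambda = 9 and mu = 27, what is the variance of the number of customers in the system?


rho = 9/27; Var(N) = rho/(1-rho)^2 = 0.75

0.75


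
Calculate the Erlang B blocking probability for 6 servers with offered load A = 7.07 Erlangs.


B(N,A) = (A^N/N!) / sum(A^k/k!, k=0..N) with N=6, A=7.07 = 0.3357

0.3357


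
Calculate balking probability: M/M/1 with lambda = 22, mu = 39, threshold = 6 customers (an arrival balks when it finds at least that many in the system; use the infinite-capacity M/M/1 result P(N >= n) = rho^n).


P(N >= 6) = rho^6 = (22/39)^6 = 0.0322

0.0322


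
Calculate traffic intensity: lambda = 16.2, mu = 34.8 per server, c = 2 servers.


rho = lambda / (c * mu) = 16.2 / (2 * 34.8) = 0.2328

0.2328


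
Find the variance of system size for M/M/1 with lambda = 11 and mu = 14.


rho = 11/14; Var(N) = rho/(1-rho)^2 = 17.11

17.11


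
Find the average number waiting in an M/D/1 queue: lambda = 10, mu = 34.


M/D/1: Lq = rho^2 / (2*(1-rho)) where rho = 10/34; Lq = 0.06

0.06


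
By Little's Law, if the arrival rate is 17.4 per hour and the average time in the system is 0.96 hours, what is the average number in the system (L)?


L = lambda * W = 17.4 * 0.96 = 16.7

16.7


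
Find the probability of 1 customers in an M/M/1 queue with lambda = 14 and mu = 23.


rho = 14/23; P(n) = (1-rho)*rho^n = (1-14/23)*(14/23)^1 = 0.2382

0.2382


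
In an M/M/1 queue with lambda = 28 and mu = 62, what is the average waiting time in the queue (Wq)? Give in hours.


rho = 28/62; Wq = rho/(mu - lambda) = 0.0133 hours

0.0133 hours


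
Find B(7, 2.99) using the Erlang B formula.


B(N,A) = (A^N/N!) / sum(A^k/k!, k=0..N) with N=7, A=2.99 = 0.0216

0.0216


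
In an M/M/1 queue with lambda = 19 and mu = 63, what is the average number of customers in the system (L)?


rho = 19/63; L = rho/(1-rho) = 0.43

0.43


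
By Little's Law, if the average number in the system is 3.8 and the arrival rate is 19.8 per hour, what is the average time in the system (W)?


W = L / lambda = 3.8 / 19.8 = 0.1919 hours

0.1919 hours


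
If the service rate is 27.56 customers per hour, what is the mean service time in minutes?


Mean service time = 60/mu = 60/27.56 = 2.18 minutes

2.18 minutes


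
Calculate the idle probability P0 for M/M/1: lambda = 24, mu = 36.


P0 = 1 - rho = 1 - 24/36 = 0.3333

0.3333


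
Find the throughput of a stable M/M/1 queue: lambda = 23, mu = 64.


For a stable queue (lambda < mu), throughput = lambda = 23 per hour

23 per hour


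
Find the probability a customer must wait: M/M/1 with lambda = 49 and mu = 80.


P(wait) = rho = lambda/mu = 49/80 = 0.6125

0.6125


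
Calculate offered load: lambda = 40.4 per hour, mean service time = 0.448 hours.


Offered load a = lambda * E[S] = 40.4 * 0.448 = 18.1 Erlangs

18.1 Erlangs


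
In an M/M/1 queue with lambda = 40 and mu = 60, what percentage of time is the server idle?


Idle fraction = (1 - rho) * 100 = (1 - 40/60) * 100 = 33.3%

33.3%


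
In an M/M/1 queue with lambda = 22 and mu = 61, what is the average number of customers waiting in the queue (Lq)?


rho = 22/61; Lq = rho^2/(1-rho) = 0.2

0.2


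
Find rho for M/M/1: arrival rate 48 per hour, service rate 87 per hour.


rho = lambda/mu = 48/87 = 0.5517

0.5517


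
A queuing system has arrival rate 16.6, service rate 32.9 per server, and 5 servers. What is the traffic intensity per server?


rho = lambda / (c * mu) = 16.6 / (5 * 32.9) = 0.1009

0.1009


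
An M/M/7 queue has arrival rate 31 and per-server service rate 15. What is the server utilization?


rho = lambda/(c*mu) = 31/(7*15) = 0.2952

0.2952


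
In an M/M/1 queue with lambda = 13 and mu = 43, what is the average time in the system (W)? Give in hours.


W = 1/(mu - lambda) = 1/(43 - 13) = 0.0333 hours

0.0333 hours


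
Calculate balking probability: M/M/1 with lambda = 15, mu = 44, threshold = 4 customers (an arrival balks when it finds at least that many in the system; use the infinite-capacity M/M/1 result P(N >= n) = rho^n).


P(N >= 4) = rho^4 = (15/44)^4 = 0.0135

0.0135


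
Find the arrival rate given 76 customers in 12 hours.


lambda = total arrivals / time = 76 / 12 = 6.33 per hour

6.33 per hour


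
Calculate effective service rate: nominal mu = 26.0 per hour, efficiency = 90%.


Effective rate = mu * efficiency = 26.0 * 0.9 = 23.4 per hour

23.4 per hour


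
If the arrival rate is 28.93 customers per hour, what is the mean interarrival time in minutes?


Mean interarrival time = 60/lambda = 60/28.93 = 2.07 minutes

2.07 minutes


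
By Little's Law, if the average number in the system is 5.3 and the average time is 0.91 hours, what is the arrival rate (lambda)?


lambda = L / W = 5.3 / 0.91 = 5.82 per hour

5.82 per hour


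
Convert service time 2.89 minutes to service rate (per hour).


mu = 60 / avg_service_time = 60 / 2.89 = 20.76 per hour

20.76 per hour


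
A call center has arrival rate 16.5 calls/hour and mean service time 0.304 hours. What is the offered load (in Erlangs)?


Offered load a = lambda * E[S] = 16.5 * 0.304 = 5.02 Erlangs

5.02 Erlangs


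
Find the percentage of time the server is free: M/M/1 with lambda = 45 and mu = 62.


Idle fraction = (1 - rho) * 100 = (1 - 45/62) * 100 = 27.4%

27.4%


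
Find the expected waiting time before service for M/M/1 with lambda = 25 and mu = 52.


rho = 25/52; Wq = rho/(mu - lambda) = 0.0178 hours

0.0178 hours


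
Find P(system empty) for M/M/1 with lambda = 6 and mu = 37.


P0 = 1 - rho = 1 - 6/37 = 0.8378

0.8378


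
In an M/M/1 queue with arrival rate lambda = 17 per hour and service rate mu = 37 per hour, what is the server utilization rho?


rho = lambda/mu = 17/37 = 0.4595

0.4595


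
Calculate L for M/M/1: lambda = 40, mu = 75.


rho = 40/75; L = rho/(1-rho) = 1.14

1.14


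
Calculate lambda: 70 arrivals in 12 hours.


lambda = total arrivals / time = 70 / 12 = 5.83 per hour

5.83 per hour


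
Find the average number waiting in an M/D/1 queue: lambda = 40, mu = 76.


M/D/1: Lq = rho^2 / (2*(1-rho)) where rho = 40/76; Lq = 0.29

0.29


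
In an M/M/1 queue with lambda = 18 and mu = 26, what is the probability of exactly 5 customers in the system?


rho = 18/26; P(n) = (1-rho)*rho^n = (1-18/26)*(18/26)^5 = 0.0489

0.0489


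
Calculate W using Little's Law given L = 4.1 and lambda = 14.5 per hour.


W = L / lambda = 4.1 / 14.5 = 0.2828 hours

0.2828 hours


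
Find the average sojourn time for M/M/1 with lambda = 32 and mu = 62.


W = 1/(mu - lambda) = 1/(62 - 32) = 0.0333 hours

0.0333 hours


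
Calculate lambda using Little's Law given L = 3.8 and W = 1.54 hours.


lambda = L / W = 3.8 / 1.54 = 2.47 per hour

2.47 per hour


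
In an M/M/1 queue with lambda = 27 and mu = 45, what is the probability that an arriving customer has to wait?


P(wait) = rho = lambda/mu = 27/45 = 0.6

0.6


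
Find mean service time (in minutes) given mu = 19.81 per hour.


Mean service time = 60/mu = 60/19.81 = 3.03 minutes

3.03 minutes


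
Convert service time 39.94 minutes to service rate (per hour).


mu = 60 / avg_service_time = 60 / 39.94 = 1.5 per hour

1.5 per hour


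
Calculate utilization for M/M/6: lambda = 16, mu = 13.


rho = lambda/(c*mu) = 16/(6*13) = 0.2051

0.2051


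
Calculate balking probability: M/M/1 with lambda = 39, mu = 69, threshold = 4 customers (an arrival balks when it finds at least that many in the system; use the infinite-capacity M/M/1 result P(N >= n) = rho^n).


P(N >= 4) = rho^4 = (39/69)^4 = 0.1021

0.1021


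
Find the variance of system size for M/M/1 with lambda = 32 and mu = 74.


rho = 32/74; Var(N) = rho/(1-rho)^2 = 1.34

1.34


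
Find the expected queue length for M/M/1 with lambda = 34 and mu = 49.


rho = 34/49; Lq = rho^2/(1-rho) = 1.57

1.57


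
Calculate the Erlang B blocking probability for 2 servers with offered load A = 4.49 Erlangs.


B(N,A) = (A^N/N!) / sum(A^k/k!, k=0..N) with N=2, A=4.49 = 0.6474

0.6474


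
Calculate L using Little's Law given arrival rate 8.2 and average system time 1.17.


L = lambda * W = 8.2 * 1.17 = 9.59

9.59


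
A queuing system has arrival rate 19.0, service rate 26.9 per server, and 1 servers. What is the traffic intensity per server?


rho = lambda / (c * mu) = 19.0 / (1 * 26.9) = 0.7063

0.7063


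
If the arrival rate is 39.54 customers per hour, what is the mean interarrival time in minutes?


Mean interarrival time = 60/lambda = 60/39.54 = 1.52 minutes

1.52 minutes


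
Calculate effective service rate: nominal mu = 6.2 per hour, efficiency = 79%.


Effective rate = mu * efficiency = 6.2 * 0.79 = 4.9 per hour

4.9 per hour


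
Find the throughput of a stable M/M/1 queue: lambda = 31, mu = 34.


For a stable queue (lambda < mu), throughput = lambda = 31 per hour

31 per hour


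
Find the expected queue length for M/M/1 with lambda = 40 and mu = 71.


rho = 40/71; Lq = rho^2/(1-rho) = 0.73

0.73
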